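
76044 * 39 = 2965716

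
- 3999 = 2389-6388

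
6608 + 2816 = 9424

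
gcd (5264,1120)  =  112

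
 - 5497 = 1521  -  7018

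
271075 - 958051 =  - 686976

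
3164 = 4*791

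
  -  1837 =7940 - 9777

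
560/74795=16/2137 =0.01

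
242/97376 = 121/48688 = 0.00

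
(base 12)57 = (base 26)2F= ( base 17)3G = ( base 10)67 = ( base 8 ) 103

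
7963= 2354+5609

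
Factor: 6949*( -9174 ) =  - 2^1 * 3^1* 11^1*139^1*6949^1 = - 63750126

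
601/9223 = 601/9223 = 0.07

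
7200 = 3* 2400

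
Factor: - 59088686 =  - 2^1 * 397^1*74419^1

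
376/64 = 47/8 =5.88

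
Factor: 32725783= 32725783^1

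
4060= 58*70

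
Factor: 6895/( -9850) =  - 7/10 = - 2^( - 1)*5^( - 1) *7^1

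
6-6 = 0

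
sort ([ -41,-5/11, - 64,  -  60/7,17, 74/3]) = [ - 64, - 41, -60/7,  -  5/11,  17, 74/3] 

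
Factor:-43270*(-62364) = 2698490280 = 2^3*3^1*5^1*4327^1 * 5197^1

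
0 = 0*68018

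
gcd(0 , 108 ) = 108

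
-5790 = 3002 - 8792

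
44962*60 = 2697720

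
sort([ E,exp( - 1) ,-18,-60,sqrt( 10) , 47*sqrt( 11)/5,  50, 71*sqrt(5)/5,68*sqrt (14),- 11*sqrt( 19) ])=[ - 60, - 11*sqrt( 19),-18, exp( - 1 ), E, sqrt( 10), 47*sqrt( 11)/5, 71*sqrt ( 5 )/5,50,68*sqrt(14 )]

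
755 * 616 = 465080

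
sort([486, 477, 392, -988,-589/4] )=[-988 , - 589/4, 392, 477, 486 ] 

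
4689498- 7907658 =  - 3218160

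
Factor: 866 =2^1*433^1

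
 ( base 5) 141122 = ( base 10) 5787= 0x169b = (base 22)BL1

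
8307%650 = 507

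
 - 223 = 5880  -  6103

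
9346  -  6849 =2497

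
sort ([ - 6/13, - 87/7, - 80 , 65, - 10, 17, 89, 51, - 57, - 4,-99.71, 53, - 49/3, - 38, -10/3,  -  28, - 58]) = [ - 99.71, - 80, - 58, - 57, - 38, - 28, - 49/3, - 87/7, - 10, - 4  , - 10/3, - 6/13,17 , 51, 53 , 65, 89 ] 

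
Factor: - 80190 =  - 2^1*3^6*5^1*11^1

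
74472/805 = 74472/805 = 92.51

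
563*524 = 295012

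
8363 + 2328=10691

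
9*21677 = 195093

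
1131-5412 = - 4281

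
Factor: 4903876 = 2^2*23^1*151^1* 353^1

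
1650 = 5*330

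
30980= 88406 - 57426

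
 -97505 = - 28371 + -69134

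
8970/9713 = 8970/9713 =0.92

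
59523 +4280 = 63803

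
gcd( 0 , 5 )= 5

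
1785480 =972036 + 813444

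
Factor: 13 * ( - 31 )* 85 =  - 34255 = -5^1*13^1*17^1 * 31^1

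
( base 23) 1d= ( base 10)36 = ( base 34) 12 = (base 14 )28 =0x24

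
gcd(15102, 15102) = 15102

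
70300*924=64957200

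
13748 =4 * 3437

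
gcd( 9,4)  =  1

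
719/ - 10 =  - 72 + 1/10 = -71.90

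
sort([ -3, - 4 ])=[  -  4,-3]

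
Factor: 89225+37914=127139^1 = 127139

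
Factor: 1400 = 2^3 * 5^2*7^1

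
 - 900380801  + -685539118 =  - 1585919919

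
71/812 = 71/812 = 0.09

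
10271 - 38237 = - 27966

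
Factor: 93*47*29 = 3^1*29^1*31^1*47^1 =126759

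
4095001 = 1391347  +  2703654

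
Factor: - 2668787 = - 11^1*242617^1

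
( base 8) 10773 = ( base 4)1013323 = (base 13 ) 2131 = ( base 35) 3QI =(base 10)4603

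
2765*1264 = 3494960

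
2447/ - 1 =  - 2447/1 = - 2447.00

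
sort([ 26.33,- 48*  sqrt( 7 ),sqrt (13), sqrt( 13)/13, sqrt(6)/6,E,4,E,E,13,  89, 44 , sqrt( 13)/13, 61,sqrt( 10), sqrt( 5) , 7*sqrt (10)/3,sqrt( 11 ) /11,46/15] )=[ - 48  *sqrt(7),sqrt( 13)/13,  sqrt(13 )/13, sqrt (11)/11, sqrt (6)/6,sqrt ( 5),E,E,E,  46/15,sqrt( 10),sqrt(13),  4, 7*sqrt( 10)/3,13, 26.33,44,61, 89 ]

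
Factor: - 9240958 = -2^1 * 43^1*107453^1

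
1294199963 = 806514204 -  - 487685759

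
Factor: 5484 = 2^2*3^1 * 457^1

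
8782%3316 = 2150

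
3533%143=101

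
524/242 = 262/121 = 2.17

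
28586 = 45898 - 17312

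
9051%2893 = 372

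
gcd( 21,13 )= 1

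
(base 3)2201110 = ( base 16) 7BF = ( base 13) b97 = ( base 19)597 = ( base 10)1983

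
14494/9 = 1610 + 4/9 = 1610.44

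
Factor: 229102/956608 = 2^( -5)*19^1*6029^1 * 14947^ ( - 1) = 114551/478304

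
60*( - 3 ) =  -  180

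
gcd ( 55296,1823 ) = 1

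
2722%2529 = 193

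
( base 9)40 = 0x24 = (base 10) 36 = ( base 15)26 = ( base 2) 100100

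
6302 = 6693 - 391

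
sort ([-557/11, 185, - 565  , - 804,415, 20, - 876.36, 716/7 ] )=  [ - 876.36,- 804,-565, - 557/11 , 20, 716/7,  185,415 ]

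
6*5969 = 35814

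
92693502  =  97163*954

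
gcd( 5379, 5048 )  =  1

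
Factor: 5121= 3^2*569^1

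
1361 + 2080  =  3441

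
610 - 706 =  - 96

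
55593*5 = 277965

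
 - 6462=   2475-8937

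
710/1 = 710 = 710.00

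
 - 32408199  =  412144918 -444553117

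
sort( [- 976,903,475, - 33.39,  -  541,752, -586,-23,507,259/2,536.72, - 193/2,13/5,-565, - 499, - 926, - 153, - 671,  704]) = [ - 976,  -  926, - 671, - 586, - 565, - 541, - 499, - 153, - 193/2,-33.39, - 23,13/5,259/2,475,507,536.72,704, 752, 903 ]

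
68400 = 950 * 72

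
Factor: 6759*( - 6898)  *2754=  - 2^2*3^6 *17^1*751^1*3449^1 = - 128401344828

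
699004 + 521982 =1220986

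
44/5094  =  22/2547=0.01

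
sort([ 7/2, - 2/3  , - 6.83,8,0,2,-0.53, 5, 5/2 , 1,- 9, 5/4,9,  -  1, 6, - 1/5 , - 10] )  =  [ - 10, - 9,  -  6.83,  -  1,-2/3, - 0.53, -1/5,0 , 1, 5/4 , 2, 5/2,  7/2 , 5,6,  8, 9]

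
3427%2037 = 1390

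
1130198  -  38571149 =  - 37440951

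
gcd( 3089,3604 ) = 1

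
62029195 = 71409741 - 9380546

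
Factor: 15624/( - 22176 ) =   -  2^(-2) * 11^( - 1) * 31^1 = -31/44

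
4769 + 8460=13229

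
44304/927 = 14768/309 = 47.79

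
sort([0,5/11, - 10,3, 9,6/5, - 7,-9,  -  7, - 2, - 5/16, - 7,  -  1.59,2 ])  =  [ - 10,  -  9, - 7, - 7, - 7,-2, -1.59,-5/16, 0, 5/11,6/5,2,3,9]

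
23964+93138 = 117102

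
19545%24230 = 19545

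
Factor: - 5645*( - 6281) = 5^1 * 11^1*571^1*1129^1 = 35456245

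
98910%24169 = 2234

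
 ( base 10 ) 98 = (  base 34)2u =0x62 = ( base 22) 4A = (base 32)32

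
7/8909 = 7/8909= 0.00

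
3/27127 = 3/27127=0.00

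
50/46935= 10/9387 = 0.00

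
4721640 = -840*( - 5621 ) 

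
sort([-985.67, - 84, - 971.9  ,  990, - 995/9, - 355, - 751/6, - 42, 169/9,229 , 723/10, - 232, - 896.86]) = [ - 985.67, - 971.9 , - 896.86, - 355, - 232, - 751/6, - 995/9, - 84, - 42,  169/9,723/10,229, 990] 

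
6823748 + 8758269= 15582017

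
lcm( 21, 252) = 252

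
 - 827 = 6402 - 7229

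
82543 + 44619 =127162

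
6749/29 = 232 + 21/29=232.72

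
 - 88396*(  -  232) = 20507872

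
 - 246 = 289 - 535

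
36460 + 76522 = 112982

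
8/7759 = 8/7759 = 0.00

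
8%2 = 0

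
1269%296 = 85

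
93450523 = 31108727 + 62341796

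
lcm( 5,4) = 20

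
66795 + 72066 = 138861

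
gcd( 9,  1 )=1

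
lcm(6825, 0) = 0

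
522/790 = 261/395 = 0.66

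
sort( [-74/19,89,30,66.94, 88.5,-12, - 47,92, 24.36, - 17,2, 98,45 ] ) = [ - 47, - 17,- 12,  -  74/19,2,24.36, 30,45,66.94,88.5 , 89,92 , 98 ] 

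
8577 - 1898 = 6679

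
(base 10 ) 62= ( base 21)2k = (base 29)24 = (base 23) 2g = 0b111110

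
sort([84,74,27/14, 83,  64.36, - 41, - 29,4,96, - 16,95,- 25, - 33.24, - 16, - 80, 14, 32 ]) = [  -  80,  -  41, - 33.24, - 29, - 25 ,-16, - 16,27/14, 4, 14, 32,  64.36,74,83, 84,95,96] 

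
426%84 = 6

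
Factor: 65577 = 3^1*21859^1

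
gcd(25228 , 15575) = 7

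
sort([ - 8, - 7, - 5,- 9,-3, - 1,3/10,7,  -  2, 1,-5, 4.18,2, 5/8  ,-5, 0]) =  [ - 9,  -  8 , - 7 , - 5, - 5  , - 5, -3, - 2,  -  1, 0, 3/10 , 5/8, 1, 2, 4.18, 7 ] 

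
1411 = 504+907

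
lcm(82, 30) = 1230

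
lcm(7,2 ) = 14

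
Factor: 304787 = 7^1  *  43541^1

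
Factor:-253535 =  - 5^1*50707^1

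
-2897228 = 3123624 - 6020852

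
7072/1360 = 5 + 1/5 = 5.20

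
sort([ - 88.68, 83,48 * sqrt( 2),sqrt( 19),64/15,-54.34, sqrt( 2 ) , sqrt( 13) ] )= [-88.68 , - 54.34,  sqrt( 2), sqrt( 13 ), 64/15, sqrt( 19),48*sqrt( 2 ), 83]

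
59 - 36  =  23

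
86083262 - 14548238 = 71535024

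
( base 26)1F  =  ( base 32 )19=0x29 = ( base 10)41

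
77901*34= 2648634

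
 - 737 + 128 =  - 609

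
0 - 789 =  - 789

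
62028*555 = 34425540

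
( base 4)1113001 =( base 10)5569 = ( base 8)12701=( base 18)H37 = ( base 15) 19b4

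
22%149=22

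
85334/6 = 14222+1/3= 14222.33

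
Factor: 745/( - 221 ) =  - 5^1*13^ ( - 1)*17^(-1 ) * 149^1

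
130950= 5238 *25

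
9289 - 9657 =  - 368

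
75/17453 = 75/17453 = 0.00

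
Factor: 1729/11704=13/88 = 2^ ( - 3 )*11^( - 1 )*13^1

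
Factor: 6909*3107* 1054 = 2^1*3^1*7^2* 13^1*17^1* 31^1*47^1*239^1 = 22625441202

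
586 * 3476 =2036936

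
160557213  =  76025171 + 84532042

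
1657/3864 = 1657/3864 = 0.43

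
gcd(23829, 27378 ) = 507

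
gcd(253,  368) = 23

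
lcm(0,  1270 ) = 0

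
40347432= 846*47692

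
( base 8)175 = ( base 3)11122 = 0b1111101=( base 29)49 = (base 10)125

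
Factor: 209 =11^1*19^1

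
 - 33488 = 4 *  ( - 8372)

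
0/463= 0 =0.00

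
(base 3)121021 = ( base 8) 667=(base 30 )ej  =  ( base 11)36a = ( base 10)439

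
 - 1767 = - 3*589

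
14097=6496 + 7601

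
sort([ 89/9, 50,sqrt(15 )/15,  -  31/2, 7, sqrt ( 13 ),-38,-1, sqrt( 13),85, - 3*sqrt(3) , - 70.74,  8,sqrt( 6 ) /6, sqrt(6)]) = [  -  70.74,-38, - 31/2,  -  3*sqrt( 3), - 1,sqrt(15 )/15, sqrt(6 ) /6, sqrt(6) , sqrt(13 ),sqrt(13), 7, 8,89/9,50, 85]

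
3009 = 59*51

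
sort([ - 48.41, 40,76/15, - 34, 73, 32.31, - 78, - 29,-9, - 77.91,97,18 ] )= [ - 78 ,-77.91 , - 48.41, - 34, - 29 ,-9, 76/15, 18,  32.31,  40, 73,97]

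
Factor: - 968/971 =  -2^3* 11^2 * 971^( - 1)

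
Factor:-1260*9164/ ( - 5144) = 1443330/643 = 2^1*3^2* 5^1*7^1*29^1*79^1*643^ ( - 1 )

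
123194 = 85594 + 37600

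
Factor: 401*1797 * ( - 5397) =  - 3^2*7^1*257^1 * 401^1*  599^1 = - 3889062009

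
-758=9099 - 9857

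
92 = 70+22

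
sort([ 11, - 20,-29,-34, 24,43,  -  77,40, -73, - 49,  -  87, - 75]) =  [ - 87, - 77,-75, - 73,- 49, - 34, - 29,  -  20, 11, 24, 40 , 43]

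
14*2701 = 37814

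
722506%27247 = 14084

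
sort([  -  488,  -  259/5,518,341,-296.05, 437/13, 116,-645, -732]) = [ -732,-645, - 488, - 296.05, - 259/5, 437/13 , 116, 341, 518] 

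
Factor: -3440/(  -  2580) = 4/3 = 2^2*3^( - 1 ) 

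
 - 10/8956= - 5/4478 = - 0.00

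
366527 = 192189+174338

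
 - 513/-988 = 27/52 = 0.52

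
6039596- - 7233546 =13273142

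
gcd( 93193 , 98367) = 1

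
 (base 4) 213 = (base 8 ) 47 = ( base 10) 39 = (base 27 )1C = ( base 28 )1B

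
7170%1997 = 1179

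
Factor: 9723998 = 2^1*4861999^1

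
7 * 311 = 2177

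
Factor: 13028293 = 101^1*128993^1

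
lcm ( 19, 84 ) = 1596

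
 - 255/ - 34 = 7+1/2 = 7.50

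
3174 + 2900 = 6074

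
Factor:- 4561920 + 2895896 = -1666024= - 2^3*208253^1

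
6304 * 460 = 2899840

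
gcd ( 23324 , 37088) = 4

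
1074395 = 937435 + 136960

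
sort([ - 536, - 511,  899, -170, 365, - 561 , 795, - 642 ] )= [ - 642, - 561, - 536, - 511, - 170, 365,795,899]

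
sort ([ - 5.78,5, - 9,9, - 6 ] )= [ - 9, - 6,-5.78, 5 , 9]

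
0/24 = 0 = 0.00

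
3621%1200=21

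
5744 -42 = 5702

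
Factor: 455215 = 5^1 * 181^1 * 503^1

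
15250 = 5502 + 9748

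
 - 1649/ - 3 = 549 + 2/3 = 549.67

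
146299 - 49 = 146250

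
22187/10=22187/10 = 2218.70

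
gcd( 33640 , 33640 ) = 33640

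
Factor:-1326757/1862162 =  - 2^(-1 ) * 953^ (-1) * 977^( - 1)*1326757^1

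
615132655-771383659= - 156251004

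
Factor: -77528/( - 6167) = 2^3*7^( - 1 ) * 11^1 = 88/7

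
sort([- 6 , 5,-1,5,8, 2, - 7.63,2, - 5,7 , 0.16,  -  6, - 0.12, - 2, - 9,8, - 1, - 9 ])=[ - 9, - 9,- 7.63, - 6, - 6, - 5, -2, - 1, - 1 , - 0.12 , 0.16, 2, 2, 5,5, 7  ,  8, 8]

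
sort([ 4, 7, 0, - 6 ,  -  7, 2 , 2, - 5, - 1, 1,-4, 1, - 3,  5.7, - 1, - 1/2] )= [-7,-6, - 5,-4 , - 3, - 1, - 1, - 1/2  ,  0,  1, 1, 2, 2,  4,  5.7, 7 ] 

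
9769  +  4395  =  14164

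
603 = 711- 108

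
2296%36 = 28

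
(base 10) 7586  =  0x1DA2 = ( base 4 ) 1312202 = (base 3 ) 101101222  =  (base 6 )55042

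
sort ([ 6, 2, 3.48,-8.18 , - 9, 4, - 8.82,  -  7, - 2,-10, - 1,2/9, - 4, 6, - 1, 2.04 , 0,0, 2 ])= [ - 10, - 9, - 8.82, - 8.18, - 7,-4, - 2,-1, - 1, 0,0, 2/9, 2, 2,2.04, 3.48,  4, 6, 6 ] 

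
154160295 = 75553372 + 78606923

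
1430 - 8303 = - 6873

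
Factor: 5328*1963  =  2^4*3^2*13^1*37^1*151^1= 10458864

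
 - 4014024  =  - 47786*84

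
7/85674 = 7/85674= 0.00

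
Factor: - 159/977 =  - 3^1*53^1*977^(-1)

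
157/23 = 6+ 19/23 = 6.83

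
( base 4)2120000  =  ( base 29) bgd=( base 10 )9728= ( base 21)1115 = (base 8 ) 23000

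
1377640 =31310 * 44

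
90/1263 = 30/421 = 0.07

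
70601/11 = 6418+3/11= 6418.27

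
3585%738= 633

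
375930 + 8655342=9031272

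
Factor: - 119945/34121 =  - 5^1*7^1* 23^1*229^( - 1 ) = - 805/229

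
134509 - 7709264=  - 7574755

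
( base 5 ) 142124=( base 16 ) 171A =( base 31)64o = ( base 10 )5914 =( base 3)22010001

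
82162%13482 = 1270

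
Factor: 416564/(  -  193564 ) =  - 467/217 = -7^(- 1)*31^(  -  1 )*467^1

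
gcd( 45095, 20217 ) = 1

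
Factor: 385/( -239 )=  - 5^1*7^1 * 11^1*239^(- 1)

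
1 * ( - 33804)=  - 33804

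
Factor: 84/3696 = 2^ ( - 2)*11^( - 1) = 1/44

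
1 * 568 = 568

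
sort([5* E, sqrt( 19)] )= [sqrt(19 ) , 5 * E ]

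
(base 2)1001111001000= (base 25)82e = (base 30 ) 5IO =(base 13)23c7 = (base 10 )5064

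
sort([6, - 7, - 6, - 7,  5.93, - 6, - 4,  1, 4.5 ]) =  [ - 7, - 7 , - 6, - 6,-4, 1, 4.5, 5.93  ,  6]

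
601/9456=601/9456  =  0.06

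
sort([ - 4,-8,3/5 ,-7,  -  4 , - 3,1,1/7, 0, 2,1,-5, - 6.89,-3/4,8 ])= [  -  8,-7, - 6.89, - 5, - 4 ,  -  4, - 3,-3/4, 0,1/7, 3/5,1,1,2,8]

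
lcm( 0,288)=0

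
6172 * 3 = 18516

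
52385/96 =545 + 65/96 = 545.68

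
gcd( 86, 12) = 2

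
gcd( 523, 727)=1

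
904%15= 4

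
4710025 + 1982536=6692561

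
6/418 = 3/209 =0.01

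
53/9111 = 53/9111 = 0.01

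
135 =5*27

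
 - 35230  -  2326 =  - 37556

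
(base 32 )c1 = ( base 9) 467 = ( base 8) 601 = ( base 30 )cp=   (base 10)385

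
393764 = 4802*82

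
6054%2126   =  1802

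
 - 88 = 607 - 695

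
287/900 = 287/900= 0.32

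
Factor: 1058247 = 3^2 * 31^1* 3793^1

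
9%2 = 1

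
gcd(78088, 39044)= 39044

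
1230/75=82/5 = 16.40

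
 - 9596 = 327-9923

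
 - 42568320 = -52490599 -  - 9922279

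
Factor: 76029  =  3^1 * 25343^1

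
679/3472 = 97/496 = 0.20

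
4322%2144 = 34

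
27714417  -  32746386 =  - 5031969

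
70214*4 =280856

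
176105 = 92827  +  83278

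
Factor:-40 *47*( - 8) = 15040 =2^6 * 5^1*47^1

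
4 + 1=5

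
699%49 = 13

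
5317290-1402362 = 3914928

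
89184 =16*5574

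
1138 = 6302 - 5164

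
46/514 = 23/257 = 0.09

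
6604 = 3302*2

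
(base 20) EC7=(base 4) 1123113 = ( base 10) 5847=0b1011011010111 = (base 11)4436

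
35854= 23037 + 12817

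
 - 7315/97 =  - 76 + 57/97  =  - 75.41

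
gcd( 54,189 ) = 27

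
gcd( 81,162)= 81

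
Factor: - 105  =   - 3^1*5^1*7^1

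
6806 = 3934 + 2872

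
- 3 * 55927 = -167781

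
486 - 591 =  - 105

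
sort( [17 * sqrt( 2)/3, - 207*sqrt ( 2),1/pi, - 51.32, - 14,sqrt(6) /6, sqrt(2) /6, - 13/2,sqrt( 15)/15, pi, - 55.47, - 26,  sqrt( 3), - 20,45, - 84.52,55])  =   [ - 207*sqrt( 2), - 84.52,  -  55.47 , - 51.32,-26, -20, - 14, - 13/2,sqrt(2) /6,  sqrt( 15 ) /15,1/pi,  sqrt( 6)/6,sqrt(3),pi,17*sqrt(2) /3, 45  ,  55]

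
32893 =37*889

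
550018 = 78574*7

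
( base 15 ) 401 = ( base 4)32011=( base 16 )385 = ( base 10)901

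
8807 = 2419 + 6388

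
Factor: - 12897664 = - 2^7*13^1*23^1*337^1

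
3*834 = 2502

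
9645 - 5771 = 3874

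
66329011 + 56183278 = 122512289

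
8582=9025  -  443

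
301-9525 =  - 9224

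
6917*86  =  594862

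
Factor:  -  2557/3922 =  - 2^( - 1 ) * 37^(  -  1) * 53^( - 1 ) *2557^1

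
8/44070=4/22035=0.00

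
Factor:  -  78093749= - 78093749^1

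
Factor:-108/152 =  - 27/38 = - 2^( - 1)*3^3*19^( - 1)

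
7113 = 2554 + 4559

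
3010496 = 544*5534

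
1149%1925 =1149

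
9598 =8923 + 675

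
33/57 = 11/19 = 0.58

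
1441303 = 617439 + 823864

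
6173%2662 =849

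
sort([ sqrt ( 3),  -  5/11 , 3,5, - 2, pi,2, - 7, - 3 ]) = [ -7, - 3, - 2,- 5/11, sqrt(3 ) , 2,3, pi, 5]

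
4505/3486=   4505/3486 = 1.29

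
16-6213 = - 6197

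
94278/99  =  31426/33 = 952.30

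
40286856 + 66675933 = 106962789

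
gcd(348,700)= 4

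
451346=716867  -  265521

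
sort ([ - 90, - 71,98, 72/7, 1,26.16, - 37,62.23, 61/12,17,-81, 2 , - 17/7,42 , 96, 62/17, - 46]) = [-90, - 81, - 71, - 46, - 37, - 17/7,  1, 2,62/17,  61/12,  72/7,17, 26.16,42, 62.23, 96,98 ]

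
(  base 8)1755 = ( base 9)1336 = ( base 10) 1005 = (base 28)17p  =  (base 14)51B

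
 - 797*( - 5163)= 4114911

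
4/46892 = 1/11723 = 0.00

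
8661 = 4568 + 4093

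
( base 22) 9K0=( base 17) ga2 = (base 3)20120122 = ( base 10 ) 4796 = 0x12bc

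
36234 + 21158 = 57392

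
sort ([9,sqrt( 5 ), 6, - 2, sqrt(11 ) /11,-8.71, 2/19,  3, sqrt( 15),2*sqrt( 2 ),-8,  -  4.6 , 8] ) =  [ - 8.71, - 8, - 4.6, - 2,  2/19,  sqrt( 11 ) /11, sqrt (5 ),2*sqrt (2),3,  sqrt( 15 ) , 6,  8, 9 ] 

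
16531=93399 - 76868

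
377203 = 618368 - 241165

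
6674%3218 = 238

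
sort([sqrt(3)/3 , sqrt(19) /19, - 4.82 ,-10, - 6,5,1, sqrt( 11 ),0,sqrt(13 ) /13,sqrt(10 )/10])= [ - 10, - 6, - 4.82, 0, sqrt(19)/19, sqrt (13)/13,sqrt( 10)/10,sqrt( 3) /3,1,sqrt( 11),5 ]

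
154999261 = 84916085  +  70083176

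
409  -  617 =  - 208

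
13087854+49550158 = 62638012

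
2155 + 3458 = 5613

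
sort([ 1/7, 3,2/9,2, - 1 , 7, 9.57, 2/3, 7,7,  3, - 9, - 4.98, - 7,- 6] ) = [ - 9, - 7, - 6, - 4.98, -1,  1/7,2/9, 2/3,2,3, 3,7,7,  7, 9.57 ] 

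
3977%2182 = 1795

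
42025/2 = 21012+1/2 = 21012.50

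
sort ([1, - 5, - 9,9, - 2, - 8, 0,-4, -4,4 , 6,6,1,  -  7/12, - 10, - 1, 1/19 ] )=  [ - 10,  -  9, - 8, - 5,  -  4, - 4,-2, - 1,-7/12  ,  0, 1/19,1, 1,4,6,6, 9 ] 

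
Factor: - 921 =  - 3^1 * 307^1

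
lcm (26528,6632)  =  26528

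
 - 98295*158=-15530610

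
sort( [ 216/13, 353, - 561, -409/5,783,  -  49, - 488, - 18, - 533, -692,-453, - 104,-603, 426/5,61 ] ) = [ - 692, - 603,-561 ,-533,-488, - 453, - 104, - 409/5,-49, - 18,216/13, 61, 426/5, 353, 783]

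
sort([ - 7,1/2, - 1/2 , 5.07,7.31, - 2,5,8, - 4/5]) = [ - 7, - 2, - 4/5,-1/2 , 1/2,5, 5.07,7.31,8 ]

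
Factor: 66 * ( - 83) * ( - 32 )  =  175296 = 2^6*3^1 * 11^1*83^1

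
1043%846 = 197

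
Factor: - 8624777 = -7^1*383^1*3217^1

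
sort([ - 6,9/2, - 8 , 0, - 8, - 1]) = [ - 8,  -  8 , - 6 , - 1,0,9/2]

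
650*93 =60450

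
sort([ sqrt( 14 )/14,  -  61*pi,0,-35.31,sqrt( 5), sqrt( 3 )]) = [ - 61*pi,-35.31, 0, sqrt( 14 )/14, sqrt( 3 ),sqrt ( 5 )] 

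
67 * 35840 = 2401280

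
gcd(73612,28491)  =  1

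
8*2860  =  22880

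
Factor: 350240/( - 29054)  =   - 880/73   =  -  2^4*5^1*11^1*73^( - 1 ) 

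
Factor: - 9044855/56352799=  -  5^1*19^2*5011^1*6917^( -1) * 8147^( - 1) 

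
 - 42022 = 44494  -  86516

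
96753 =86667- - 10086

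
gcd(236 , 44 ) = 4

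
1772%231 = 155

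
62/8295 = 62/8295 = 0.01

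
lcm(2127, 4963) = 14889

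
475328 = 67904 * 7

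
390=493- 103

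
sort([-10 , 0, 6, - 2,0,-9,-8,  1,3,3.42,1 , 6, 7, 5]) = [-10,-9,-8,  -  2,  0, 0,1, 1 , 3,3.42, 5,6,6 , 7 ]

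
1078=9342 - 8264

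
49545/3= 16515  =  16515.00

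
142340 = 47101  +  95239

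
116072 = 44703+71369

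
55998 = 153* 366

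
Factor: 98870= 2^1*5^1*9887^1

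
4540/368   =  12 + 31/92 = 12.34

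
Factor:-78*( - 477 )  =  37206 =2^1* 3^3*13^1*53^1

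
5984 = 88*68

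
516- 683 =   -  167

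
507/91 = 5 + 4/7= 5.57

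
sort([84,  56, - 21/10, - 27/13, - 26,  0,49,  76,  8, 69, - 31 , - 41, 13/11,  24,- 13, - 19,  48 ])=[-41, - 31, - 26, - 19,  -  13, - 21/10, - 27/13,0, 13/11,  8, 24, 48,  49, 56,69,76, 84]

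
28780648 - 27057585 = 1723063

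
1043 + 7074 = 8117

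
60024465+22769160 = 82793625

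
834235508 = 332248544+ 501986964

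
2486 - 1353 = 1133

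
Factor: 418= 2^1 * 11^1*19^1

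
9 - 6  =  3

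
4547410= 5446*835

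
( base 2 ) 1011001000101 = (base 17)12C6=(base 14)2113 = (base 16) 1645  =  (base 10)5701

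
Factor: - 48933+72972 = 24039 = 3^2*2671^1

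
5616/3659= 5616/3659 = 1.53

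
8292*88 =729696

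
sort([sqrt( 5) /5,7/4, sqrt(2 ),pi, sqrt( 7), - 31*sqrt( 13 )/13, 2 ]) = [ - 31*sqrt( 13 )/13, sqrt(5) /5,sqrt( 2 ),7/4, 2, sqrt(  7), pi]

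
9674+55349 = 65023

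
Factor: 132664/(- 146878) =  - 28/31 = -2^2 * 7^1 * 31^( - 1) 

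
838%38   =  2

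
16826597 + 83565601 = 100392198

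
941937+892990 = 1834927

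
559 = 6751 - 6192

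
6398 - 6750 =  - 352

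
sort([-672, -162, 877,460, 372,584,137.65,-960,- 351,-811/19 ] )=[-960, - 672, - 351, - 162,-811/19, 137.65,372, 460, 584, 877]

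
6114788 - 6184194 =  - 69406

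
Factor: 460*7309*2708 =2^4*5^1*23^1*677^1*7309^1=   9104675120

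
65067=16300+48767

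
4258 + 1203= 5461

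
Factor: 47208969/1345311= 5245441/149479 =11^( - 1)*43^1 * 107^( - 1 ) * 127^( - 1)*199^1 * 613^1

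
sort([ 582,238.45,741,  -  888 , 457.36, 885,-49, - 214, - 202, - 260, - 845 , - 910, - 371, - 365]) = [ - 910,  -  888,  -  845, - 371,-365,-260,  -  214,-202, - 49,  238.45,457.36, 582,  741,885 ] 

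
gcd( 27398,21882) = 14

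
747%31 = 3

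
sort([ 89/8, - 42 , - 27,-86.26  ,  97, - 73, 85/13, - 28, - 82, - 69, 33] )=[  -  86.26,- 82, - 73 ,- 69, - 42, - 28, - 27,85/13, 89/8,33,97] 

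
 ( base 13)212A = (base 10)4599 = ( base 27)689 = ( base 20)B9J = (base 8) 10767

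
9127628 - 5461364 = 3666264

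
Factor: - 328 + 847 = 519 = 3^1 *173^1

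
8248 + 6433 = 14681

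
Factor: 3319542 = 2^1*3^4*31^1*661^1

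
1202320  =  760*1582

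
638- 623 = 15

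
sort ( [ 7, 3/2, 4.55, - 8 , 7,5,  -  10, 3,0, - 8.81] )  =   [  -  10, - 8.81, - 8, 0, 3/2, 3, 4.55,5,7, 7]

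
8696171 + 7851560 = 16547731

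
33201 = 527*63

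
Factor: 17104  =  2^4*1069^1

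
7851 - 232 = 7619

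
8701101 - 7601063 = 1100038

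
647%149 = 51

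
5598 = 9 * 622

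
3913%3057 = 856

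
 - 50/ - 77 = 50/77 = 0.65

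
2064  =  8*258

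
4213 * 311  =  1310243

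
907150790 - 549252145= 357898645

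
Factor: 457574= 2^1*13^1*17599^1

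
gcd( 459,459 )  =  459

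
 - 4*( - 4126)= 16504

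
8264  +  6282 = 14546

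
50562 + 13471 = 64033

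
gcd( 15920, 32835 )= 995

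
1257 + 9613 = 10870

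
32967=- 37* ( - 891) 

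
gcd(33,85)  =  1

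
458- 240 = 218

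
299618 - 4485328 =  - 4185710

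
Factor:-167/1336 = - 2^( - 3) = -1/8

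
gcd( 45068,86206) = 2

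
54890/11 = 4990 = 4990.00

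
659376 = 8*82422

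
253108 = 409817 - 156709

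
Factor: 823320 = 2^3 * 3^2*5^1 *2287^1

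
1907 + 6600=8507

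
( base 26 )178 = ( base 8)1542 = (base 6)4002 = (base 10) 866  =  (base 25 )19g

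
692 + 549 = 1241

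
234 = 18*13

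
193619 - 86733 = 106886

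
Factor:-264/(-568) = 3^1 *11^1*71^ ( - 1) = 33/71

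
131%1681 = 131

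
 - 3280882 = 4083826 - 7364708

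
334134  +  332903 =667037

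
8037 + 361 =8398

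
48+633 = 681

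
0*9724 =0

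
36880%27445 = 9435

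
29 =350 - 321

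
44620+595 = 45215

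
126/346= 63/173 = 0.36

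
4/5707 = 4/5707 = 0.00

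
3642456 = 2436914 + 1205542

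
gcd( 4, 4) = 4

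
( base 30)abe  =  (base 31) 9md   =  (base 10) 9344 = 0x2480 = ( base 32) 940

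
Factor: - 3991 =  - 13^1*307^1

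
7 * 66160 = 463120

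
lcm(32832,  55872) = 3184704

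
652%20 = 12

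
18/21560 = 9/10780 = 0.00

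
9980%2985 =1025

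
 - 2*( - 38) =76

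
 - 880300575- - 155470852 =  - 724829723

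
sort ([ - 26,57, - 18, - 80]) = [ - 80, -26, - 18,  57]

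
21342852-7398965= 13943887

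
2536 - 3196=  -  660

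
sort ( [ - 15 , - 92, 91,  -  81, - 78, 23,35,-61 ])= [  -  92, - 81,- 78, - 61, - 15, 23, 35,91 ] 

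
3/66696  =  1/22232 = 0.00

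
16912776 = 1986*8516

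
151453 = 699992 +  - 548539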